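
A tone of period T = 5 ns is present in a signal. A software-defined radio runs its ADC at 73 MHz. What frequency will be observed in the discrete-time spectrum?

19 MHz

T = 5 ns → f = 1/T = 200 MHz.
200 MHz mod fs = 54 MHz.
54 MHz > fs/2 = 36.5 MHz, folds to fs − 54 MHz = 19 MHz.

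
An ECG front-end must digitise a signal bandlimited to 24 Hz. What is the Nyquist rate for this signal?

48 Hz

Nyquist rate = 2 × 24 Hz = 48 Hz.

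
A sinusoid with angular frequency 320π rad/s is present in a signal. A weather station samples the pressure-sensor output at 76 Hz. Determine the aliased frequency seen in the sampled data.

8 Hz

ω = 320π rad/s → f = ω/(2π) = 160 Hz.
160 Hz mod fs = 8 Hz.
8 Hz ≤ fs/2 = 38 Hz, appears at 8 Hz.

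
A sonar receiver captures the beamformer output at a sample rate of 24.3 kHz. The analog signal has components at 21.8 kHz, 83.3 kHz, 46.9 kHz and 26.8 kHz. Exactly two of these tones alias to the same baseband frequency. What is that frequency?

fs/2 = 12.15 kHz.
21.8 kHz > fs/2 = 12.15 kHz, folds to fs − 21.8 kHz = 2.5 kHz.
83.3 kHz mod fs = 10.4 kHz.
10.4 kHz ≤ fs/2 = 12.15 kHz, appears at 10.4 kHz.
46.9 kHz mod fs = 22.6 kHz.
22.6 kHz > fs/2 = 12.15 kHz, folds to fs − 22.6 kHz = 1.7 kHz.
26.8 kHz mod fs = 2.5 kHz.
2.5 kHz ≤ fs/2 = 12.15 kHz, appears at 2.5 kHz.
21.8 kHz and 26.8 kHz both map to 2.5 kHz.

2.5 kHz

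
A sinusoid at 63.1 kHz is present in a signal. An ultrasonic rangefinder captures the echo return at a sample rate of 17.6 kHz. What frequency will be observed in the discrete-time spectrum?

63.1 kHz mod fs = 10.3 kHz.
10.3 kHz > fs/2 = 8.8 kHz, folds to fs − 10.3 kHz = 7.3 kHz.

7.3 kHz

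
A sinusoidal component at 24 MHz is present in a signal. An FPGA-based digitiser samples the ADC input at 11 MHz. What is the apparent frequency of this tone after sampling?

24 MHz mod fs = 2 MHz.
2 MHz ≤ fs/2 = 5.5 MHz, appears at 2 MHz.

2 MHz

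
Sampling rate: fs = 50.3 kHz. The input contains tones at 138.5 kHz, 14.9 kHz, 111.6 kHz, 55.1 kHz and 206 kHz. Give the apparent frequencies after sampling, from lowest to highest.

4.8 kHz, 11 kHz, 12.4 kHz, 14.9 kHz

fs/2 = 25.15 kHz.
138.5 kHz mod fs = 37.9 kHz.
37.9 kHz > fs/2 = 25.15 kHz, folds to fs − 37.9 kHz = 12.4 kHz.
14.9 kHz ≤ fs/2 = 25.15 kHz, passes unchanged.
111.6 kHz mod fs = 11 kHz.
11 kHz ≤ fs/2 = 25.15 kHz, appears at 11 kHz.
55.1 kHz mod fs = 4.8 kHz.
4.8 kHz ≤ fs/2 = 25.15 kHz, appears at 4.8 kHz.
206 kHz mod fs = 4.8 kHz.
4.8 kHz ≤ fs/2 = 25.15 kHz, appears at 4.8 kHz.
Distinct values: {4.8 kHz, 11 kHz, 12.4 kHz, 14.9 kHz}.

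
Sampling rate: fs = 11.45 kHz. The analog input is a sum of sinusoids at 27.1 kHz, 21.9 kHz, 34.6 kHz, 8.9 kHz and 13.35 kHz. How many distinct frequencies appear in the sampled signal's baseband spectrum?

fs/2 = 5.725 kHz.
27.1 kHz mod fs = 4.2 kHz.
4.2 kHz ≤ fs/2 = 5.725 kHz, appears at 4.2 kHz.
21.9 kHz mod fs = 10.45 kHz.
10.45 kHz > fs/2 = 5.725 kHz, folds to fs − 10.45 kHz = 1 kHz.
34.6 kHz mod fs = 0.25 kHz.
0.25 kHz ≤ fs/2 = 5.725 kHz, appears at 0.25 kHz.
8.9 kHz > fs/2 = 5.725 kHz, folds to fs − 8.9 kHz = 2.55 kHz.
13.35 kHz mod fs = 1.9 kHz.
1.9 kHz ≤ fs/2 = 5.725 kHz, appears at 1.9 kHz.
Distinct values: {0.25 kHz, 1 kHz, 1.9 kHz, 2.55 kHz, 4.2 kHz} → 5.

5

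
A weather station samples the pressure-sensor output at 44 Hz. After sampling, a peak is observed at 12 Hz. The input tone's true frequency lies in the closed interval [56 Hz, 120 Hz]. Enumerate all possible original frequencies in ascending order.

Frequencies that alias to 12 Hz are k·fs ± 12 Hz for integer k ≥ 0.
k=0: 12 Hz.
k=1: 32 Hz, 56 Hz.
k=2: 76 Hz, 100 Hz.
k=3: 120 Hz, 144 Hz.
k=4: 164 Hz, 188 Hz.
Within [56 Hz, 120 Hz]: 56 Hz, 76 Hz, 100 Hz, 120 Hz.

56 Hz, 76 Hz, 100 Hz, 120 Hz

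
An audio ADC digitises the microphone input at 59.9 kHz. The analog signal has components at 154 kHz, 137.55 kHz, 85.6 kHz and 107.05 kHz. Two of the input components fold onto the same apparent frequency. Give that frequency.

fs/2 = 29.95 kHz.
154 kHz mod fs = 34.2 kHz.
34.2 kHz > fs/2 = 29.95 kHz, folds to fs − 34.2 kHz = 25.7 kHz.
137.55 kHz mod fs = 17.75 kHz.
17.75 kHz ≤ fs/2 = 29.95 kHz, appears at 17.75 kHz.
85.6 kHz mod fs = 25.7 kHz.
25.7 kHz ≤ fs/2 = 29.95 kHz, appears at 25.7 kHz.
107.05 kHz mod fs = 47.15 kHz.
47.15 kHz > fs/2 = 29.95 kHz, folds to fs − 47.15 kHz = 12.75 kHz.
85.6 kHz and 154 kHz both map to 25.7 kHz.

25.7 kHz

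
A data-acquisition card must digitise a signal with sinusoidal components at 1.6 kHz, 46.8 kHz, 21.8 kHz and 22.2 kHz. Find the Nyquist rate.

93.6 kHz

Highest-frequency component: 46.8 kHz.
Nyquist rate = 2 × 46.8 kHz = 93.6 kHz.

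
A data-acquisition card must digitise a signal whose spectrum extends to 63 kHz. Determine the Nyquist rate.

Nyquist rate = 2 × 63 kHz = 126 kHz.

126 kHz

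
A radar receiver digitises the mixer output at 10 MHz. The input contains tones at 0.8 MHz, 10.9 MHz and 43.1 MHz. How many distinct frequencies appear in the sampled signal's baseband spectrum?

fs/2 = 5 MHz.
0.8 MHz ≤ fs/2 = 5 MHz, passes unchanged.
10.9 MHz mod fs = 0.9 MHz.
0.9 MHz ≤ fs/2 = 5 MHz, appears at 0.9 MHz.
43.1 MHz mod fs = 3.1 MHz.
3.1 MHz ≤ fs/2 = 5 MHz, appears at 3.1 MHz.
Distinct values: {0.8 MHz, 0.9 MHz, 3.1 MHz} → 3.

3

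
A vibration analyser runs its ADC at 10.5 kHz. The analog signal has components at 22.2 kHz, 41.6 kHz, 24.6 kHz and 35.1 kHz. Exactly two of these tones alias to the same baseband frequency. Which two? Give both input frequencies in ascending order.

fs/2 = 5.25 kHz.
22.2 kHz mod fs = 1.2 kHz.
1.2 kHz ≤ fs/2 = 5.25 kHz, appears at 1.2 kHz.
41.6 kHz mod fs = 10.1 kHz.
10.1 kHz > fs/2 = 5.25 kHz, folds to fs − 10.1 kHz = 0.4 kHz.
24.6 kHz mod fs = 3.6 kHz.
3.6 kHz ≤ fs/2 = 5.25 kHz, appears at 3.6 kHz.
35.1 kHz mod fs = 3.6 kHz.
3.6 kHz ≤ fs/2 = 5.25 kHz, appears at 3.6 kHz.
24.6 kHz and 35.1 kHz both map to 3.6 kHz.

24.6 kHz, 35.1 kHz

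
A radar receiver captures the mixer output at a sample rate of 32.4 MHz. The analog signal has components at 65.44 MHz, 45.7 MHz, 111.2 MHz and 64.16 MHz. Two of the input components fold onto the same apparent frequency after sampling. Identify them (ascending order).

64.16 MHz, 65.44 MHz

fs/2 = 16.2 MHz.
65.44 MHz mod fs = 0.64 MHz.
0.64 MHz ≤ fs/2 = 16.2 MHz, appears at 0.64 MHz.
45.7 MHz mod fs = 13.3 MHz.
13.3 MHz ≤ fs/2 = 16.2 MHz, appears at 13.3 MHz.
111.2 MHz mod fs = 14 MHz.
14 MHz ≤ fs/2 = 16.2 MHz, appears at 14 MHz.
64.16 MHz mod fs = 31.76 MHz.
31.76 MHz > fs/2 = 16.2 MHz, folds to fs − 31.76 MHz = 0.64 MHz.
64.16 MHz and 65.44 MHz both map to 0.64 MHz.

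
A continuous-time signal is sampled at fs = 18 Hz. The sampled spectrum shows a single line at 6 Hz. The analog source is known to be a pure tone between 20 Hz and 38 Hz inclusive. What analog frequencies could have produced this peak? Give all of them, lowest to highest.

Frequencies that alias to 6 Hz are k·fs ± 6 Hz for integer k ≥ 0.
k=0: 6 Hz.
k=1: 12 Hz, 24 Hz.
k=2: 30 Hz, 42 Hz.
k=3: 48 Hz, 60 Hz.
Within [20 Hz, 38 Hz]: 24 Hz, 30 Hz.

24 Hz, 30 Hz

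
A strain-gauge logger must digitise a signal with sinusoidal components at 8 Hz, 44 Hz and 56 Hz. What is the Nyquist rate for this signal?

Highest-frequency component: 56 Hz.
Nyquist rate = 2 × 56 Hz = 112 Hz.

112 Hz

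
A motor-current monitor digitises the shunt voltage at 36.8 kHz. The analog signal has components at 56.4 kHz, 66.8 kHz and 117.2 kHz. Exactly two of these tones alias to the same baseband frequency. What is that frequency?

6.8 kHz

fs/2 = 18.4 kHz.
56.4 kHz mod fs = 19.6 kHz.
19.6 kHz > fs/2 = 18.4 kHz, folds to fs − 19.6 kHz = 17.2 kHz.
66.8 kHz mod fs = 30 kHz.
30 kHz > fs/2 = 18.4 kHz, folds to fs − 30 kHz = 6.8 kHz.
117.2 kHz mod fs = 6.8 kHz.
6.8 kHz ≤ fs/2 = 18.4 kHz, appears at 6.8 kHz.
66.8 kHz and 117.2 kHz both map to 6.8 kHz.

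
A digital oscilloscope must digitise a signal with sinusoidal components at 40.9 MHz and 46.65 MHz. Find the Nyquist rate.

Highest-frequency component: 46.65 MHz.
Nyquist rate = 2 × 46.65 MHz = 93.3 MHz.

93.3 MHz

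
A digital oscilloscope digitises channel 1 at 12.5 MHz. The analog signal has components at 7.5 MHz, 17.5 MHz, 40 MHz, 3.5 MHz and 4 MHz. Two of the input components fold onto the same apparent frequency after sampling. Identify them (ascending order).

7.5 MHz, 17.5 MHz

fs/2 = 6.25 MHz.
7.5 MHz > fs/2 = 6.25 MHz, folds to fs − 7.5 MHz = 5 MHz.
17.5 MHz mod fs = 5 MHz.
5 MHz ≤ fs/2 = 6.25 MHz, appears at 5 MHz.
40 MHz mod fs = 2.5 MHz.
2.5 MHz ≤ fs/2 = 6.25 MHz, appears at 2.5 MHz.
3.5 MHz ≤ fs/2 = 6.25 MHz, passes unchanged.
4 MHz ≤ fs/2 = 6.25 MHz, passes unchanged.
7.5 MHz and 17.5 MHz both map to 5 MHz.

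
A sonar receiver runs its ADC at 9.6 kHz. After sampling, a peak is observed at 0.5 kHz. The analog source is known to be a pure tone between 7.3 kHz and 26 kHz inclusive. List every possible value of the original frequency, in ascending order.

Frequencies that alias to 0.5 kHz are k·fs ± 0.5 kHz for integer k ≥ 0.
k=0: 0.5 kHz.
k=1: 9.1 kHz, 10.1 kHz.
k=2: 18.7 kHz, 19.7 kHz.
k=3: 28.3 kHz, 29.3 kHz.
Within [7.3 kHz, 26 kHz]: 9.1 kHz, 10.1 kHz, 18.7 kHz, 19.7 kHz.

9.1 kHz, 10.1 kHz, 18.7 kHz, 19.7 kHz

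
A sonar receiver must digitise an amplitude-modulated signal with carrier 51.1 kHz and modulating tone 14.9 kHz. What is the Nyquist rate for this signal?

132 kHz

AM sidebands sit at fc ± fm = 36.2 kHz and 66 kHz.
Highest-frequency component: 66 kHz.
Nyquist rate = 2 × 66 kHz = 132 kHz.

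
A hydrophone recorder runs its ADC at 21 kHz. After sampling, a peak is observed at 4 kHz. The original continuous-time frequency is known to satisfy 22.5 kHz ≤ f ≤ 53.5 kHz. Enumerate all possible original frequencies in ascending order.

Frequencies that alias to 4 kHz are k·fs ± 4 kHz for integer k ≥ 0.
k=0: 4 kHz.
k=1: 17 kHz, 25 kHz.
k=2: 38 kHz, 46 kHz.
k=3: 59 kHz, 67 kHz.
Within [22.5 kHz, 53.5 kHz]: 25 kHz, 38 kHz, 46 kHz.

25 kHz, 38 kHz, 46 kHz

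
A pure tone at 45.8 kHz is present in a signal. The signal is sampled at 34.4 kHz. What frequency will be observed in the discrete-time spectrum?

45.8 kHz mod fs = 11.4 kHz.
11.4 kHz ≤ fs/2 = 17.2 kHz, appears at 11.4 kHz.

11.4 kHz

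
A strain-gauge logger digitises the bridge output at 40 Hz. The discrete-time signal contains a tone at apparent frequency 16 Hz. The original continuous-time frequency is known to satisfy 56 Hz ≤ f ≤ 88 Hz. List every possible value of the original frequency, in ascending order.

56 Hz, 64 Hz

Frequencies that alias to 16 Hz are k·fs ± 16 Hz for integer k ≥ 0.
k=0: 16 Hz.
k=1: 24 Hz, 56 Hz.
k=2: 64 Hz, 96 Hz.
k=3: 104 Hz, 136 Hz.
Within [56 Hz, 88 Hz]: 56 Hz, 64 Hz.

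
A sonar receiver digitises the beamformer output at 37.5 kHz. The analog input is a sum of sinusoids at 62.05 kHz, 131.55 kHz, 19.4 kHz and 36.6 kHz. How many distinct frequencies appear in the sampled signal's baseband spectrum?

fs/2 = 18.75 kHz.
62.05 kHz mod fs = 24.55 kHz.
24.55 kHz > fs/2 = 18.75 kHz, folds to fs − 24.55 kHz = 12.95 kHz.
131.55 kHz mod fs = 19.05 kHz.
19.05 kHz > fs/2 = 18.75 kHz, folds to fs − 19.05 kHz = 18.45 kHz.
19.4 kHz > fs/2 = 18.75 kHz, folds to fs − 19.4 kHz = 18.1 kHz.
36.6 kHz > fs/2 = 18.75 kHz, folds to fs − 36.6 kHz = 0.9 kHz.
Distinct values: {0.9 kHz, 12.95 kHz, 18.1 kHz, 18.45 kHz} → 4.

4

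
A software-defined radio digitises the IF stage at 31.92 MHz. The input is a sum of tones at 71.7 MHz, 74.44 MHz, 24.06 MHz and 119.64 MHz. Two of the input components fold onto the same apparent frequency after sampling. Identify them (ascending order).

24.06 MHz, 71.7 MHz

fs/2 = 15.96 MHz.
71.7 MHz mod fs = 7.86 MHz.
7.86 MHz ≤ fs/2 = 15.96 MHz, appears at 7.86 MHz.
74.44 MHz mod fs = 10.6 MHz.
10.6 MHz ≤ fs/2 = 15.96 MHz, appears at 10.6 MHz.
24.06 MHz > fs/2 = 15.96 MHz, folds to fs − 24.06 MHz = 7.86 MHz.
119.64 MHz mod fs = 23.88 MHz.
23.88 MHz > fs/2 = 15.96 MHz, folds to fs − 23.88 MHz = 8.04 MHz.
24.06 MHz and 71.7 MHz both map to 7.86 MHz.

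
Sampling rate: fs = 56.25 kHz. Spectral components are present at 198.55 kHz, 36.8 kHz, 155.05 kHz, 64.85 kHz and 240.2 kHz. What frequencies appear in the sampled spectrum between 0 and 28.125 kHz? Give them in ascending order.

8.6 kHz, 13.7 kHz, 15.2 kHz, 19.45 kHz, 26.45 kHz

fs/2 = 28.125 kHz.
198.55 kHz mod fs = 29.8 kHz.
29.8 kHz > fs/2 = 28.125 kHz, folds to fs − 29.8 kHz = 26.45 kHz.
36.8 kHz > fs/2 = 28.125 kHz, folds to fs − 36.8 kHz = 19.45 kHz.
155.05 kHz mod fs = 42.55 kHz.
42.55 kHz > fs/2 = 28.125 kHz, folds to fs − 42.55 kHz = 13.7 kHz.
64.85 kHz mod fs = 8.6 kHz.
8.6 kHz ≤ fs/2 = 28.125 kHz, appears at 8.6 kHz.
240.2 kHz mod fs = 15.2 kHz.
15.2 kHz ≤ fs/2 = 28.125 kHz, appears at 15.2 kHz.
Distinct values: {8.6 kHz, 13.7 kHz, 15.2 kHz, 19.45 kHz, 26.45 kHz}.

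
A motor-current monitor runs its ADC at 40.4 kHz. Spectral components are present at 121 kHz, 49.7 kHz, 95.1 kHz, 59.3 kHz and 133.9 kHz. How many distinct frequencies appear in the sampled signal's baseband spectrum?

5

fs/2 = 20.2 kHz.
121 kHz mod fs = 40.2 kHz.
40.2 kHz > fs/2 = 20.2 kHz, folds to fs − 40.2 kHz = 0.2 kHz.
49.7 kHz mod fs = 9.3 kHz.
9.3 kHz ≤ fs/2 = 20.2 kHz, appears at 9.3 kHz.
95.1 kHz mod fs = 14.3 kHz.
14.3 kHz ≤ fs/2 = 20.2 kHz, appears at 14.3 kHz.
59.3 kHz mod fs = 18.9 kHz.
18.9 kHz ≤ fs/2 = 20.2 kHz, appears at 18.9 kHz.
133.9 kHz mod fs = 12.7 kHz.
12.7 kHz ≤ fs/2 = 20.2 kHz, appears at 12.7 kHz.
Distinct values: {0.2 kHz, 9.3 kHz, 12.7 kHz, 14.3 kHz, 18.9 kHz} → 5.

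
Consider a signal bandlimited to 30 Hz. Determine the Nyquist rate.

Nyquist rate = 2 × 30 Hz = 60 Hz.

60 Hz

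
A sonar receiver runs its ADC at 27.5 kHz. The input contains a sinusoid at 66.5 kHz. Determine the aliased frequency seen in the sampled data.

66.5 kHz mod fs = 11.5 kHz.
11.5 kHz ≤ fs/2 = 13.75 kHz, appears at 11.5 kHz.

11.5 kHz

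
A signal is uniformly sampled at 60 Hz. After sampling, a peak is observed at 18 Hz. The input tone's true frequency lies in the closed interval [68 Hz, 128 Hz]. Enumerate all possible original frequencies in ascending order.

Frequencies that alias to 18 Hz are k·fs ± 18 Hz for integer k ≥ 0.
k=0: 18 Hz.
k=1: 42 Hz, 78 Hz.
k=2: 102 Hz, 138 Hz.
k=3: 162 Hz, 198 Hz.
Within [68 Hz, 128 Hz]: 78 Hz, 102 Hz.

78 Hz, 102 Hz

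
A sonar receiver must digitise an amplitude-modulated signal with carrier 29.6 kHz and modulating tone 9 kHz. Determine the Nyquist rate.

AM sidebands sit at fc ± fm = 20.6 kHz and 38.6 kHz.
Highest-frequency component: 38.6 kHz.
Nyquist rate = 2 × 38.6 kHz = 77.2 kHz.

77.2 kHz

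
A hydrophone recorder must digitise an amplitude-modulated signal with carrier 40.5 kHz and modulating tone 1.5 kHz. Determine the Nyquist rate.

AM sidebands sit at fc ± fm = 39 kHz and 42 kHz.
Highest-frequency component: 42 kHz.
Nyquist rate = 2 × 42 kHz = 84 kHz.

84 kHz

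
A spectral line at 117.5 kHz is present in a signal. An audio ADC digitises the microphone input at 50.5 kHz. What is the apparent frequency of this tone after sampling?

16.5 kHz

117.5 kHz mod fs = 16.5 kHz.
16.5 kHz ≤ fs/2 = 25.25 kHz, appears at 16.5 kHz.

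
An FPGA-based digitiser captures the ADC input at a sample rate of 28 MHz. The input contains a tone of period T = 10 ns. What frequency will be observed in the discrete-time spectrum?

T = 10 ns → f = 1/T = 100 MHz.
100 MHz mod fs = 16 MHz.
16 MHz > fs/2 = 14 MHz, folds to fs − 16 MHz = 12 MHz.

12 MHz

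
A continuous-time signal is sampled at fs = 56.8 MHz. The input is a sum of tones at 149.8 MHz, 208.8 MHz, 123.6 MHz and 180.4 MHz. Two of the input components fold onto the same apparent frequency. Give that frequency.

10 MHz

fs/2 = 28.4 MHz.
149.8 MHz mod fs = 36.2 MHz.
36.2 MHz > fs/2 = 28.4 MHz, folds to fs − 36.2 MHz = 20.6 MHz.
208.8 MHz mod fs = 38.4 MHz.
38.4 MHz > fs/2 = 28.4 MHz, folds to fs − 38.4 MHz = 18.4 MHz.
123.6 MHz mod fs = 10 MHz.
10 MHz ≤ fs/2 = 28.4 MHz, appears at 10 MHz.
180.4 MHz mod fs = 10 MHz.
10 MHz ≤ fs/2 = 28.4 MHz, appears at 10 MHz.
123.6 MHz and 180.4 MHz both map to 10 MHz.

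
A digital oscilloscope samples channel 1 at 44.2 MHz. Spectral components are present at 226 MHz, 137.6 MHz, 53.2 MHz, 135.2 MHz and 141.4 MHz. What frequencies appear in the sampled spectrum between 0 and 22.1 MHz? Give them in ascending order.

fs/2 = 22.1 MHz.
226 MHz mod fs = 5 MHz.
5 MHz ≤ fs/2 = 22.1 MHz, appears at 5 MHz.
137.6 MHz mod fs = 5 MHz.
5 MHz ≤ fs/2 = 22.1 MHz, appears at 5 MHz.
53.2 MHz mod fs = 9 MHz.
9 MHz ≤ fs/2 = 22.1 MHz, appears at 9 MHz.
135.2 MHz mod fs = 2.6 MHz.
2.6 MHz ≤ fs/2 = 22.1 MHz, appears at 2.6 MHz.
141.4 MHz mod fs = 8.8 MHz.
8.8 MHz ≤ fs/2 = 22.1 MHz, appears at 8.8 MHz.
Distinct values: {2.6 MHz, 5 MHz, 8.8 MHz, 9 MHz}.

2.6 MHz, 5 MHz, 8.8 MHz, 9 MHz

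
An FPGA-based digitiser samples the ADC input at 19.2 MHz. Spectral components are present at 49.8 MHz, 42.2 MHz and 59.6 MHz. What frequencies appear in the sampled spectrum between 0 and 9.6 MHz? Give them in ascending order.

fs/2 = 9.6 MHz.
49.8 MHz mod fs = 11.4 MHz.
11.4 MHz > fs/2 = 9.6 MHz, folds to fs − 11.4 MHz = 7.8 MHz.
42.2 MHz mod fs = 3.8 MHz.
3.8 MHz ≤ fs/2 = 9.6 MHz, appears at 3.8 MHz.
59.6 MHz mod fs = 2 MHz.
2 MHz ≤ fs/2 = 9.6 MHz, appears at 2 MHz.
Distinct values: {2 MHz, 3.8 MHz, 7.8 MHz}.

2 MHz, 3.8 MHz, 7.8 MHz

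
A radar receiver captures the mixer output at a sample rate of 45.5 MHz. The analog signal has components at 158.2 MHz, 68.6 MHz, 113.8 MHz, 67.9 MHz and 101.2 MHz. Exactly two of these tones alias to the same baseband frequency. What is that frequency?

fs/2 = 22.75 MHz.
158.2 MHz mod fs = 21.7 MHz.
21.7 MHz ≤ fs/2 = 22.75 MHz, appears at 21.7 MHz.
68.6 MHz mod fs = 23.1 MHz.
23.1 MHz > fs/2 = 22.75 MHz, folds to fs − 23.1 MHz = 22.4 MHz.
113.8 MHz mod fs = 22.8 MHz.
22.8 MHz > fs/2 = 22.75 MHz, folds to fs − 22.8 MHz = 22.7 MHz.
67.9 MHz mod fs = 22.4 MHz.
22.4 MHz ≤ fs/2 = 22.75 MHz, appears at 22.4 MHz.
101.2 MHz mod fs = 10.2 MHz.
10.2 MHz ≤ fs/2 = 22.75 MHz, appears at 10.2 MHz.
67.9 MHz and 68.6 MHz both map to 22.4 MHz.

22.4 MHz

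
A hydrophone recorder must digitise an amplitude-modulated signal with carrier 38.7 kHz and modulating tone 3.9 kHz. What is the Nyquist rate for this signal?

AM sidebands sit at fc ± fm = 34.8 kHz and 42.6 kHz.
Highest-frequency component: 42.6 kHz.
Nyquist rate = 2 × 42.6 kHz = 85.2 kHz.

85.2 kHz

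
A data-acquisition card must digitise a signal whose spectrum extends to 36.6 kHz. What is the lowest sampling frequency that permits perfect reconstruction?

Nyquist rate = 2 × 36.6 kHz = 73.2 kHz.

73.2 kHz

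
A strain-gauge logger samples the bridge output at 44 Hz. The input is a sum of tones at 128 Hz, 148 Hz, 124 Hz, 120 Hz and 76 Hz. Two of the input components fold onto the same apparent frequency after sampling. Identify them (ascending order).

fs/2 = 22 Hz.
128 Hz mod fs = 40 Hz.
40 Hz > fs/2 = 22 Hz, folds to fs − 40 Hz = 4 Hz.
148 Hz mod fs = 16 Hz.
16 Hz ≤ fs/2 = 22 Hz, appears at 16 Hz.
124 Hz mod fs = 36 Hz.
36 Hz > fs/2 = 22 Hz, folds to fs − 36 Hz = 8 Hz.
120 Hz mod fs = 32 Hz.
32 Hz > fs/2 = 22 Hz, folds to fs − 32 Hz = 12 Hz.
76 Hz mod fs = 32 Hz.
32 Hz > fs/2 = 22 Hz, folds to fs − 32 Hz = 12 Hz.
76 Hz and 120 Hz both map to 12 Hz.

76 Hz, 120 Hz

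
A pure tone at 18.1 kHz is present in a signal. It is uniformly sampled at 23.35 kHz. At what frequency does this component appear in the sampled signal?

18.1 kHz > fs/2 = 11.675 kHz, folds to fs − 18.1 kHz = 5.25 kHz.

5.25 kHz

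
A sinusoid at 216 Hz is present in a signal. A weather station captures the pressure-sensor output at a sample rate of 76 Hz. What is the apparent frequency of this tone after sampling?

216 Hz mod fs = 64 Hz.
64 Hz > fs/2 = 38 Hz, folds to fs − 64 Hz = 12 Hz.

12 Hz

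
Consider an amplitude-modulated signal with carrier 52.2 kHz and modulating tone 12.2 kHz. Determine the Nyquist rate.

128.8 kHz

AM sidebands sit at fc ± fm = 40 kHz and 64.4 kHz.
Highest-frequency component: 64.4 kHz.
Nyquist rate = 2 × 64.4 kHz = 128.8 kHz.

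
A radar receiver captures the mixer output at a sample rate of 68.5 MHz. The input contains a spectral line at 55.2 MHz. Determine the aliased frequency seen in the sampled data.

55.2 MHz > fs/2 = 34.25 MHz, folds to fs − 55.2 MHz = 13.3 MHz.

13.3 MHz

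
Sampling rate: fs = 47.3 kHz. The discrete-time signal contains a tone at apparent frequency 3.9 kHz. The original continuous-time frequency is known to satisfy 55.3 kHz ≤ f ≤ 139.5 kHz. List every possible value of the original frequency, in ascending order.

Frequencies that alias to 3.9 kHz are k·fs ± 3.9 kHz for integer k ≥ 0.
k=0: 3.9 kHz.
k=1: 43.4 kHz, 51.2 kHz.
k=2: 90.7 kHz, 98.5 kHz.
k=3: 138 kHz, 145.8 kHz.
k=4: 185.3 kHz, 193.1 kHz.
Within [55.3 kHz, 139.5 kHz]: 90.7 kHz, 98.5 kHz, 138 kHz.

90.7 kHz, 98.5 kHz, 138 kHz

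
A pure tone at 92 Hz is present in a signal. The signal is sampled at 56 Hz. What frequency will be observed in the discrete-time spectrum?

20 Hz

92 Hz mod fs = 36 Hz.
36 Hz > fs/2 = 28 Hz, folds to fs − 36 Hz = 20 Hz.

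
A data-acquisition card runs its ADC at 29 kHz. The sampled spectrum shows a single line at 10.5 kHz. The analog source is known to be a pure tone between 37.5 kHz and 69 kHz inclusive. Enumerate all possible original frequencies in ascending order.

39.5 kHz, 47.5 kHz, 68.5 kHz

Frequencies that alias to 10.5 kHz are k·fs ± 10.5 kHz for integer k ≥ 0.
k=0: 10.5 kHz.
k=1: 18.5 kHz, 39.5 kHz.
k=2: 47.5 kHz, 68.5 kHz.
k=3: 76.5 kHz, 97.5 kHz.
Within [37.5 kHz, 69 kHz]: 39.5 kHz, 47.5 kHz, 68.5 kHz.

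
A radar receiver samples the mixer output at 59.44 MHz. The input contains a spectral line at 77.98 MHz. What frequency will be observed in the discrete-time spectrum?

18.54 MHz

77.98 MHz mod fs = 18.54 MHz.
18.54 MHz ≤ fs/2 = 29.72 MHz, appears at 18.54 MHz.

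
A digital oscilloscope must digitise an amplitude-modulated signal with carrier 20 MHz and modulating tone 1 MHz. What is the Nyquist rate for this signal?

42 MHz

AM sidebands sit at fc ± fm = 19 MHz and 21 MHz.
Highest-frequency component: 21 MHz.
Nyquist rate = 2 × 21 MHz = 42 MHz.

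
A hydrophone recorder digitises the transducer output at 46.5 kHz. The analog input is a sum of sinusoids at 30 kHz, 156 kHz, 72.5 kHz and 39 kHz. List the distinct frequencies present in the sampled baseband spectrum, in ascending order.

7.5 kHz, 16.5 kHz, 20.5 kHz

fs/2 = 23.25 kHz.
30 kHz > fs/2 = 23.25 kHz, folds to fs − 30 kHz = 16.5 kHz.
156 kHz mod fs = 16.5 kHz.
16.5 kHz ≤ fs/2 = 23.25 kHz, appears at 16.5 kHz.
72.5 kHz mod fs = 26 kHz.
26 kHz > fs/2 = 23.25 kHz, folds to fs − 26 kHz = 20.5 kHz.
39 kHz > fs/2 = 23.25 kHz, folds to fs − 39 kHz = 7.5 kHz.
Distinct values: {7.5 kHz, 16.5 kHz, 20.5 kHz}.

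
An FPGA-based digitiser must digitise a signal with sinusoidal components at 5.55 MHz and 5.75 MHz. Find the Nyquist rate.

11.5 MHz

Highest-frequency component: 5.75 MHz.
Nyquist rate = 2 × 5.75 MHz = 11.5 MHz.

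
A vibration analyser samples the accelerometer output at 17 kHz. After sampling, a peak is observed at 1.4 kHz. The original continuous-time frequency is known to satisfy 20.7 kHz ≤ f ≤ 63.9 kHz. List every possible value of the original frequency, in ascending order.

32.6 kHz, 35.4 kHz, 49.6 kHz, 52.4 kHz

Frequencies that alias to 1.4 kHz are k·fs ± 1.4 kHz for integer k ≥ 0.
k=0: 1.4 kHz.
k=1: 15.6 kHz, 18.4 kHz.
k=2: 32.6 kHz, 35.4 kHz.
k=3: 49.6 kHz, 52.4 kHz.
k=4: 66.6 kHz, 69.4 kHz.
Within [20.7 kHz, 63.9 kHz]: 32.6 kHz, 35.4 kHz, 49.6 kHz, 52.4 kHz.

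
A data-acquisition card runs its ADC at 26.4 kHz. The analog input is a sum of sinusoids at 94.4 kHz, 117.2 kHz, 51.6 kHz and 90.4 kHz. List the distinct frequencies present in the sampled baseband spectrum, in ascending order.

fs/2 = 13.2 kHz.
94.4 kHz mod fs = 15.2 kHz.
15.2 kHz > fs/2 = 13.2 kHz, folds to fs − 15.2 kHz = 11.2 kHz.
117.2 kHz mod fs = 11.6 kHz.
11.6 kHz ≤ fs/2 = 13.2 kHz, appears at 11.6 kHz.
51.6 kHz mod fs = 25.2 kHz.
25.2 kHz > fs/2 = 13.2 kHz, folds to fs − 25.2 kHz = 1.2 kHz.
90.4 kHz mod fs = 11.2 kHz.
11.2 kHz ≤ fs/2 = 13.2 kHz, appears at 11.2 kHz.
Distinct values: {1.2 kHz, 11.2 kHz, 11.6 kHz}.

1.2 kHz, 11.2 kHz, 11.6 kHz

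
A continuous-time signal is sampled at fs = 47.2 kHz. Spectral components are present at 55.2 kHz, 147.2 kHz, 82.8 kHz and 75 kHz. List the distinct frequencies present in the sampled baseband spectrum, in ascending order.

fs/2 = 23.6 kHz.
55.2 kHz mod fs = 8 kHz.
8 kHz ≤ fs/2 = 23.6 kHz, appears at 8 kHz.
147.2 kHz mod fs = 5.6 kHz.
5.6 kHz ≤ fs/2 = 23.6 kHz, appears at 5.6 kHz.
82.8 kHz mod fs = 35.6 kHz.
35.6 kHz > fs/2 = 23.6 kHz, folds to fs − 35.6 kHz = 11.6 kHz.
75 kHz mod fs = 27.8 kHz.
27.8 kHz > fs/2 = 23.6 kHz, folds to fs − 27.8 kHz = 19.4 kHz.
Distinct values: {5.6 kHz, 8 kHz, 11.6 kHz, 19.4 kHz}.

5.6 kHz, 8 kHz, 11.6 kHz, 19.4 kHz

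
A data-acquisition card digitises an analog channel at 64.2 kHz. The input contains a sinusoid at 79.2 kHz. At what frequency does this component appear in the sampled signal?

15 kHz

79.2 kHz mod fs = 15 kHz.
15 kHz ≤ fs/2 = 32.1 kHz, appears at 15 kHz.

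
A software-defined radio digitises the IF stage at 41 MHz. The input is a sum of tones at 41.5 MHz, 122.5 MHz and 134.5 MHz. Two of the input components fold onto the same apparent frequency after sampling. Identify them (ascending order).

41.5 MHz, 122.5 MHz

fs/2 = 20.5 MHz.
41.5 MHz mod fs = 0.5 MHz.
0.5 MHz ≤ fs/2 = 20.5 MHz, appears at 0.5 MHz.
122.5 MHz mod fs = 40.5 MHz.
40.5 MHz > fs/2 = 20.5 MHz, folds to fs − 40.5 MHz = 0.5 MHz.
134.5 MHz mod fs = 11.5 MHz.
11.5 MHz ≤ fs/2 = 20.5 MHz, appears at 11.5 MHz.
41.5 MHz and 122.5 MHz both map to 0.5 MHz.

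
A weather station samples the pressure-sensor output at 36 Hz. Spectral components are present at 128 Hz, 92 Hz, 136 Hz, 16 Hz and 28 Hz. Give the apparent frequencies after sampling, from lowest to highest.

fs/2 = 18 Hz.
128 Hz mod fs = 20 Hz.
20 Hz > fs/2 = 18 Hz, folds to fs − 20 Hz = 16 Hz.
92 Hz mod fs = 20 Hz.
20 Hz > fs/2 = 18 Hz, folds to fs − 20 Hz = 16 Hz.
136 Hz mod fs = 28 Hz.
28 Hz > fs/2 = 18 Hz, folds to fs − 28 Hz = 8 Hz.
16 Hz ≤ fs/2 = 18 Hz, passes unchanged.
28 Hz > fs/2 = 18 Hz, folds to fs − 28 Hz = 8 Hz.
Distinct values: {8 Hz, 16 Hz}.

8 Hz, 16 Hz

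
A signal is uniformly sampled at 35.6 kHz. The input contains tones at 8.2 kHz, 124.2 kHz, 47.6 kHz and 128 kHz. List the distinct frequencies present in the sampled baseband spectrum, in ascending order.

8.2 kHz, 12 kHz, 14.4 kHz, 17.4 kHz

fs/2 = 17.8 kHz.
8.2 kHz ≤ fs/2 = 17.8 kHz, passes unchanged.
124.2 kHz mod fs = 17.4 kHz.
17.4 kHz ≤ fs/2 = 17.8 kHz, appears at 17.4 kHz.
47.6 kHz mod fs = 12 kHz.
12 kHz ≤ fs/2 = 17.8 kHz, appears at 12 kHz.
128 kHz mod fs = 21.2 kHz.
21.2 kHz > fs/2 = 17.8 kHz, folds to fs − 21.2 kHz = 14.4 kHz.
Distinct values: {8.2 kHz, 12 kHz, 14.4 kHz, 17.4 kHz}.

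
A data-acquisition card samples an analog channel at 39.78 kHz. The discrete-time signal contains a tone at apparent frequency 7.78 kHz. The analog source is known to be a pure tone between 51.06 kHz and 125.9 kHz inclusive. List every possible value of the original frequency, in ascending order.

Frequencies that alias to 7.78 kHz are k·fs ± 7.78 kHz for integer k ≥ 0.
k=0: 7.78 kHz.
k=1: 32 kHz, 47.56 kHz.
k=2: 71.78 kHz, 87.34 kHz.
k=3: 111.56 kHz, 127.12 kHz.
k=4: 151.34 kHz, 166.9 kHz.
Within [51.06 kHz, 125.9 kHz]: 71.78 kHz, 87.34 kHz, 111.56 kHz.

71.78 kHz, 87.34 kHz, 111.56 kHz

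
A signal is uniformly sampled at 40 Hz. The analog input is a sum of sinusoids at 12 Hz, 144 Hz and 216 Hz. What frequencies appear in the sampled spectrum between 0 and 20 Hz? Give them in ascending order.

fs/2 = 20 Hz.
12 Hz ≤ fs/2 = 20 Hz, passes unchanged.
144 Hz mod fs = 24 Hz.
24 Hz > fs/2 = 20 Hz, folds to fs − 24 Hz = 16 Hz.
216 Hz mod fs = 16 Hz.
16 Hz ≤ fs/2 = 20 Hz, appears at 16 Hz.
Distinct values: {12 Hz, 16 Hz}.

12 Hz, 16 Hz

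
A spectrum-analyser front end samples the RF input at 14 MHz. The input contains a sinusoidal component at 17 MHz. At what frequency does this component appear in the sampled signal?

17 MHz mod fs = 3 MHz.
3 MHz ≤ fs/2 = 7 MHz, appears at 3 MHz.

3 MHz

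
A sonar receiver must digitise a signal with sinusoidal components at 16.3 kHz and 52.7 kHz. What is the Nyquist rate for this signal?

Highest-frequency component: 52.7 kHz.
Nyquist rate = 2 × 52.7 kHz = 105.4 kHz.

105.4 kHz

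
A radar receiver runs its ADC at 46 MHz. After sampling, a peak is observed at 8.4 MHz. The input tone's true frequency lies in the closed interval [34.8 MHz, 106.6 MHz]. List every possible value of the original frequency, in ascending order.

Frequencies that alias to 8.4 MHz are k·fs ± 8.4 MHz for integer k ≥ 0.
k=0: 8.4 MHz.
k=1: 37.6 MHz, 54.4 MHz.
k=2: 83.6 MHz, 100.4 MHz.
k=3: 129.6 MHz, 146.4 MHz.
Within [34.8 MHz, 106.6 MHz]: 37.6 MHz, 54.4 MHz, 83.6 MHz, 100.4 MHz.

37.6 MHz, 54.4 MHz, 83.6 MHz, 100.4 MHz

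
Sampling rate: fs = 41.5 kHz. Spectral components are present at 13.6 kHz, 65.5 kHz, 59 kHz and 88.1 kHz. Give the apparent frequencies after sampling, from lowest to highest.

fs/2 = 20.75 kHz.
13.6 kHz ≤ fs/2 = 20.75 kHz, passes unchanged.
65.5 kHz mod fs = 24 kHz.
24 kHz > fs/2 = 20.75 kHz, folds to fs − 24 kHz = 17.5 kHz.
59 kHz mod fs = 17.5 kHz.
17.5 kHz ≤ fs/2 = 20.75 kHz, appears at 17.5 kHz.
88.1 kHz mod fs = 5.1 kHz.
5.1 kHz ≤ fs/2 = 20.75 kHz, appears at 5.1 kHz.
Distinct values: {5.1 kHz, 13.6 kHz, 17.5 kHz}.

5.1 kHz, 13.6 kHz, 17.5 kHz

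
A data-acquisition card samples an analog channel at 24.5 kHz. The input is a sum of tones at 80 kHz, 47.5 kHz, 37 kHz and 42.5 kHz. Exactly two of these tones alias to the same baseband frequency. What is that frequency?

fs/2 = 12.25 kHz.
80 kHz mod fs = 6.5 kHz.
6.5 kHz ≤ fs/2 = 12.25 kHz, appears at 6.5 kHz.
47.5 kHz mod fs = 23 kHz.
23 kHz > fs/2 = 12.25 kHz, folds to fs − 23 kHz = 1.5 kHz.
37 kHz mod fs = 12.5 kHz.
12.5 kHz > fs/2 = 12.25 kHz, folds to fs − 12.5 kHz = 12 kHz.
42.5 kHz mod fs = 18 kHz.
18 kHz > fs/2 = 12.25 kHz, folds to fs − 18 kHz = 6.5 kHz.
42.5 kHz and 80 kHz both map to 6.5 kHz.

6.5 kHz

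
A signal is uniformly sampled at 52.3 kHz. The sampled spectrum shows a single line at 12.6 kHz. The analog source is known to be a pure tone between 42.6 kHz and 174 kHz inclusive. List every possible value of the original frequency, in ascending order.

Frequencies that alias to 12.6 kHz are k·fs ± 12.6 kHz for integer k ≥ 0.
k=0: 12.6 kHz.
k=1: 39.7 kHz, 64.9 kHz.
k=2: 92 kHz, 117.2 kHz.
k=3: 144.3 kHz, 169.5 kHz.
k=4: 196.6 kHz, 221.8 kHz.
Within [42.6 kHz, 174 kHz]: 64.9 kHz, 92 kHz, 117.2 kHz, 144.3 kHz, 169.5 kHz.

64.9 kHz, 92 kHz, 117.2 kHz, 144.3 kHz, 169.5 kHz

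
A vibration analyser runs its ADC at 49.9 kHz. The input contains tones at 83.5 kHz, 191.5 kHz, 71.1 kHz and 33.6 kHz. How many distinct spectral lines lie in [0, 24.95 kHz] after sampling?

fs/2 = 24.95 kHz.
83.5 kHz mod fs = 33.6 kHz.
33.6 kHz > fs/2 = 24.95 kHz, folds to fs − 33.6 kHz = 16.3 kHz.
191.5 kHz mod fs = 41.8 kHz.
41.8 kHz > fs/2 = 24.95 kHz, folds to fs − 41.8 kHz = 8.1 kHz.
71.1 kHz mod fs = 21.2 kHz.
21.2 kHz ≤ fs/2 = 24.95 kHz, appears at 21.2 kHz.
33.6 kHz > fs/2 = 24.95 kHz, folds to fs − 33.6 kHz = 16.3 kHz.
Distinct values: {8.1 kHz, 16.3 kHz, 21.2 kHz} → 3.

3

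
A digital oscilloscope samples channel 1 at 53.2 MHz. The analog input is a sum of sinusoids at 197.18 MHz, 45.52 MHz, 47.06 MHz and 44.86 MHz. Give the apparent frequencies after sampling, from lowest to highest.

fs/2 = 26.6 MHz.
197.18 MHz mod fs = 37.58 MHz.
37.58 MHz > fs/2 = 26.6 MHz, folds to fs − 37.58 MHz = 15.62 MHz.
45.52 MHz > fs/2 = 26.6 MHz, folds to fs − 45.52 MHz = 7.68 MHz.
47.06 MHz > fs/2 = 26.6 MHz, folds to fs − 47.06 MHz = 6.14 MHz.
44.86 MHz > fs/2 = 26.6 MHz, folds to fs − 44.86 MHz = 8.34 MHz.
Distinct values: {6.14 MHz, 7.68 MHz, 8.34 MHz, 15.62 MHz}.

6.14 MHz, 7.68 MHz, 8.34 MHz, 15.62 MHz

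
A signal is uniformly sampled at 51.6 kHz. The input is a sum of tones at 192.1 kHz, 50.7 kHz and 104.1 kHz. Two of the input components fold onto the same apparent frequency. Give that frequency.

fs/2 = 25.8 kHz.
192.1 kHz mod fs = 37.3 kHz.
37.3 kHz > fs/2 = 25.8 kHz, folds to fs − 37.3 kHz = 14.3 kHz.
50.7 kHz > fs/2 = 25.8 kHz, folds to fs − 50.7 kHz = 0.9 kHz.
104.1 kHz mod fs = 0.9 kHz.
0.9 kHz ≤ fs/2 = 25.8 kHz, appears at 0.9 kHz.
50.7 kHz and 104.1 kHz both map to 0.9 kHz.

0.9 kHz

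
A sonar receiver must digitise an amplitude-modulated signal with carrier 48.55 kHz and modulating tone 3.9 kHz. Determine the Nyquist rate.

AM sidebands sit at fc ± fm = 44.65 kHz and 52.45 kHz.
Highest-frequency component: 52.45 kHz.
Nyquist rate = 2 × 52.45 kHz = 104.9 kHz.

104.9 kHz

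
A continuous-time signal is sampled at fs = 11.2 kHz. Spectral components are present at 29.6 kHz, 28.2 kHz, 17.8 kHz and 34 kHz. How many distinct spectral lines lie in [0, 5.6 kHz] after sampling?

4

fs/2 = 5.6 kHz.
29.6 kHz mod fs = 7.2 kHz.
7.2 kHz > fs/2 = 5.6 kHz, folds to fs − 7.2 kHz = 4 kHz.
28.2 kHz mod fs = 5.8 kHz.
5.8 kHz > fs/2 = 5.6 kHz, folds to fs − 5.8 kHz = 5.4 kHz.
17.8 kHz mod fs = 6.6 kHz.
6.6 kHz > fs/2 = 5.6 kHz, folds to fs − 6.6 kHz = 4.6 kHz.
34 kHz mod fs = 0.4 kHz.
0.4 kHz ≤ fs/2 = 5.6 kHz, appears at 0.4 kHz.
Distinct values: {0.4 kHz, 4 kHz, 4.6 kHz, 5.4 kHz} → 4.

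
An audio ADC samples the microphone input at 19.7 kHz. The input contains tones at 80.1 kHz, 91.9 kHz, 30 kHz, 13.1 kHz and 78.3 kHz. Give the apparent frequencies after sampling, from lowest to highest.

fs/2 = 9.85 kHz.
80.1 kHz mod fs = 1.3 kHz.
1.3 kHz ≤ fs/2 = 9.85 kHz, appears at 1.3 kHz.
91.9 kHz mod fs = 13.1 kHz.
13.1 kHz > fs/2 = 9.85 kHz, folds to fs − 13.1 kHz = 6.6 kHz.
30 kHz mod fs = 10.3 kHz.
10.3 kHz > fs/2 = 9.85 kHz, folds to fs − 10.3 kHz = 9.4 kHz.
13.1 kHz > fs/2 = 9.85 kHz, folds to fs − 13.1 kHz = 6.6 kHz.
78.3 kHz mod fs = 19.2 kHz.
19.2 kHz > fs/2 = 9.85 kHz, folds to fs − 19.2 kHz = 0.5 kHz.
Distinct values: {0.5 kHz, 1.3 kHz, 6.6 kHz, 9.4 kHz}.

0.5 kHz, 1.3 kHz, 6.6 kHz, 9.4 kHz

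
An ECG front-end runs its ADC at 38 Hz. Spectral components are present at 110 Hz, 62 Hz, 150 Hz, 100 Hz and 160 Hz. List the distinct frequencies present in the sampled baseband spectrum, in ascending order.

fs/2 = 19 Hz.
110 Hz mod fs = 34 Hz.
34 Hz > fs/2 = 19 Hz, folds to fs − 34 Hz = 4 Hz.
62 Hz mod fs = 24 Hz.
24 Hz > fs/2 = 19 Hz, folds to fs − 24 Hz = 14 Hz.
150 Hz mod fs = 36 Hz.
36 Hz > fs/2 = 19 Hz, folds to fs − 36 Hz = 2 Hz.
100 Hz mod fs = 24 Hz.
24 Hz > fs/2 = 19 Hz, folds to fs − 24 Hz = 14 Hz.
160 Hz mod fs = 8 Hz.
8 Hz ≤ fs/2 = 19 Hz, appears at 8 Hz.
Distinct values: {2 Hz, 4 Hz, 8 Hz, 14 Hz}.

2 Hz, 4 Hz, 8 Hz, 14 Hz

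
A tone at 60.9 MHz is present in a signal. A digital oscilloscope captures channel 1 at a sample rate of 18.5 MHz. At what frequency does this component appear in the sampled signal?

60.9 MHz mod fs = 5.4 MHz.
5.4 MHz ≤ fs/2 = 9.25 MHz, appears at 5.4 MHz.

5.4 MHz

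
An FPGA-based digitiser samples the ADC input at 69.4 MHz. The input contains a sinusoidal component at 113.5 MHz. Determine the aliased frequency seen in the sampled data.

25.3 MHz

113.5 MHz mod fs = 44.1 MHz.
44.1 MHz > fs/2 = 34.7 MHz, folds to fs − 44.1 MHz = 25.3 MHz.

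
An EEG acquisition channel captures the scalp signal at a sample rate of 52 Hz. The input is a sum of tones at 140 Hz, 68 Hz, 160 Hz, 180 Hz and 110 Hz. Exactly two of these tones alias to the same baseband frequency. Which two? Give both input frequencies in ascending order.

fs/2 = 26 Hz.
140 Hz mod fs = 36 Hz.
36 Hz > fs/2 = 26 Hz, folds to fs − 36 Hz = 16 Hz.
68 Hz mod fs = 16 Hz.
16 Hz ≤ fs/2 = 26 Hz, appears at 16 Hz.
160 Hz mod fs = 4 Hz.
4 Hz ≤ fs/2 = 26 Hz, appears at 4 Hz.
180 Hz mod fs = 24 Hz.
24 Hz ≤ fs/2 = 26 Hz, appears at 24 Hz.
110 Hz mod fs = 6 Hz.
6 Hz ≤ fs/2 = 26 Hz, appears at 6 Hz.
68 Hz and 140 Hz both map to 16 Hz.

68 Hz, 140 Hz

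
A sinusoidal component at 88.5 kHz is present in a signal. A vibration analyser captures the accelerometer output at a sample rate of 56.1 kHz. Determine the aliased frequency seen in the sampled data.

23.7 kHz

88.5 kHz mod fs = 32.4 kHz.
32.4 kHz > fs/2 = 28.05 kHz, folds to fs − 32.4 kHz = 23.7 kHz.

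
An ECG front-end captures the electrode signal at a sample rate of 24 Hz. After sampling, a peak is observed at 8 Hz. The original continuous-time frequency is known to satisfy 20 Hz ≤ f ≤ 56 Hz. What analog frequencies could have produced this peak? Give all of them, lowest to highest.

32 Hz, 40 Hz, 56 Hz

Frequencies that alias to 8 Hz are k·fs ± 8 Hz for integer k ≥ 0.
k=0: 8 Hz.
k=1: 16 Hz, 32 Hz.
k=2: 40 Hz, 56 Hz.
k=3: 64 Hz, 80 Hz.
Within [20 Hz, 56 Hz]: 32 Hz, 40 Hz, 56 Hz.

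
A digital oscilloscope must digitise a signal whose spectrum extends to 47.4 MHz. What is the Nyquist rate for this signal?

94.8 MHz

Nyquist rate = 2 × 47.4 MHz = 94.8 MHz.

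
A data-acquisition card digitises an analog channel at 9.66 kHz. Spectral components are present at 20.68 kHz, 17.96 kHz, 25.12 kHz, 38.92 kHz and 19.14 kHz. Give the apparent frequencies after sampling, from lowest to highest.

fs/2 = 4.83 kHz.
20.68 kHz mod fs = 1.36 kHz.
1.36 kHz ≤ fs/2 = 4.83 kHz, appears at 1.36 kHz.
17.96 kHz mod fs = 8.3 kHz.
8.3 kHz > fs/2 = 4.83 kHz, folds to fs − 8.3 kHz = 1.36 kHz.
25.12 kHz mod fs = 5.8 kHz.
5.8 kHz > fs/2 = 4.83 kHz, folds to fs − 5.8 kHz = 3.86 kHz.
38.92 kHz mod fs = 0.28 kHz.
0.28 kHz ≤ fs/2 = 4.83 kHz, appears at 0.28 kHz.
19.14 kHz mod fs = 9.48 kHz.
9.48 kHz > fs/2 = 4.83 kHz, folds to fs − 9.48 kHz = 0.18 kHz.
Distinct values: {0.18 kHz, 0.28 kHz, 1.36 kHz, 3.86 kHz}.

0.18 kHz, 0.28 kHz, 1.36 kHz, 3.86 kHz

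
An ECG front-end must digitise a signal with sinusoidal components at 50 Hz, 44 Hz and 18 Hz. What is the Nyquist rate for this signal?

100 Hz

Highest-frequency component: 50 Hz.
Nyquist rate = 2 × 50 Hz = 100 Hz.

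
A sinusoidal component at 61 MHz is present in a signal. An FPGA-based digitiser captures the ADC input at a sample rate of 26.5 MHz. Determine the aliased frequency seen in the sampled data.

61 MHz mod fs = 8 MHz.
8 MHz ≤ fs/2 = 13.25 MHz, appears at 8 MHz.

8 MHz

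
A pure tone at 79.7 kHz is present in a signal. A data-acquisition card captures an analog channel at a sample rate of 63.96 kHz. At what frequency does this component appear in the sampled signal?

15.74 kHz

79.7 kHz mod fs = 15.74 kHz.
15.74 kHz ≤ fs/2 = 31.98 kHz, appears at 15.74 kHz.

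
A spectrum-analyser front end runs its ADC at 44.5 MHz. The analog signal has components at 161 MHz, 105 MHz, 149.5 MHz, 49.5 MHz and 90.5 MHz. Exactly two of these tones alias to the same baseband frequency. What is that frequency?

16 MHz

fs/2 = 22.25 MHz.
161 MHz mod fs = 27.5 MHz.
27.5 MHz > fs/2 = 22.25 MHz, folds to fs − 27.5 MHz = 17 MHz.
105 MHz mod fs = 16 MHz.
16 MHz ≤ fs/2 = 22.25 MHz, appears at 16 MHz.
149.5 MHz mod fs = 16 MHz.
16 MHz ≤ fs/2 = 22.25 MHz, appears at 16 MHz.
49.5 MHz mod fs = 5 MHz.
5 MHz ≤ fs/2 = 22.25 MHz, appears at 5 MHz.
90.5 MHz mod fs = 1.5 MHz.
1.5 MHz ≤ fs/2 = 22.25 MHz, appears at 1.5 MHz.
105 MHz and 149.5 MHz both map to 16 MHz.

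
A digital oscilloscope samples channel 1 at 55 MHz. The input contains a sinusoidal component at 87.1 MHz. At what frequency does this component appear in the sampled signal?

22.9 MHz

87.1 MHz mod fs = 32.1 MHz.
32.1 MHz > fs/2 = 27.5 MHz, folds to fs − 32.1 MHz = 22.9 MHz.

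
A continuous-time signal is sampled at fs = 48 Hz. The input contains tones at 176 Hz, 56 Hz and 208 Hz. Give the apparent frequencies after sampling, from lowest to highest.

8 Hz, 16 Hz

fs/2 = 24 Hz.
176 Hz mod fs = 32 Hz.
32 Hz > fs/2 = 24 Hz, folds to fs − 32 Hz = 16 Hz.
56 Hz mod fs = 8 Hz.
8 Hz ≤ fs/2 = 24 Hz, appears at 8 Hz.
208 Hz mod fs = 16 Hz.
16 Hz ≤ fs/2 = 24 Hz, appears at 16 Hz.
Distinct values: {8 Hz, 16 Hz}.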